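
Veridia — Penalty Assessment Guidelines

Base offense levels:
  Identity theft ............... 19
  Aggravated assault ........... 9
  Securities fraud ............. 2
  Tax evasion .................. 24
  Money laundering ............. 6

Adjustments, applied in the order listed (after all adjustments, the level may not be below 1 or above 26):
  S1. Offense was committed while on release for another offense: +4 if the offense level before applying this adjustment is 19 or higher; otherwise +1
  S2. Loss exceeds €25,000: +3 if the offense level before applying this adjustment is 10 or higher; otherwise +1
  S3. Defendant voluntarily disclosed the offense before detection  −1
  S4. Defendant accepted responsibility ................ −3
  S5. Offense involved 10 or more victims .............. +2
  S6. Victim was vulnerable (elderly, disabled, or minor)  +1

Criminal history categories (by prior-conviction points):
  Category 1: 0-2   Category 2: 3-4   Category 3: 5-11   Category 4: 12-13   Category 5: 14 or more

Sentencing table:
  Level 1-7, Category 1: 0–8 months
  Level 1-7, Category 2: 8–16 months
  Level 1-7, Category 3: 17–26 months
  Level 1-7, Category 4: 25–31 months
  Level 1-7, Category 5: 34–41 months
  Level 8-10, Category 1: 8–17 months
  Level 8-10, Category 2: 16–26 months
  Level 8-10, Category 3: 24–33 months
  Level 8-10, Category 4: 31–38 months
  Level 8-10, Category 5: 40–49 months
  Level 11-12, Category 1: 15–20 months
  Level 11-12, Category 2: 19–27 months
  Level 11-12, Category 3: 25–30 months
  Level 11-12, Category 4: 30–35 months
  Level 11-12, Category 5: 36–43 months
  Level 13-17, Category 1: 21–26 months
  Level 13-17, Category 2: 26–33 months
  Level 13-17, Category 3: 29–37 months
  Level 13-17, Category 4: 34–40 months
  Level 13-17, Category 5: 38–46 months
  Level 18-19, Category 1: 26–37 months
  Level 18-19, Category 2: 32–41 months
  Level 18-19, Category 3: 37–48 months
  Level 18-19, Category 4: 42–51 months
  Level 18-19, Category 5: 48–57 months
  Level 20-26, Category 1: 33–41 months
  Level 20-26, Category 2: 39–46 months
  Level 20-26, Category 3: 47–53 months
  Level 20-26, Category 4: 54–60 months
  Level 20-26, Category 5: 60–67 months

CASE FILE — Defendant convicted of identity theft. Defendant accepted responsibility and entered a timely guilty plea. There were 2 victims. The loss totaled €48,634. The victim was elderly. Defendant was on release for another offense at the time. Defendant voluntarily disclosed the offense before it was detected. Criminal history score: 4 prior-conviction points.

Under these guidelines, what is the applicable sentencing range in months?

Base offense level for identity theft: 19.
S1 applies (level before this adjustment is 19 ≥ 19, so +4): 19 + 4 = 23.
S2 applies (level before this adjustment is 23 ≥ 10, so +3): 23 + 3 = 26.
S3 applies: 26 − 1 = 25.
S4 applies: 25 − 3 = 22.
S5 does not apply.
S6 applies: 22 + 1 = 23.
Final offense level: 23.
Criminal history: 4 prior points → Category 2 (3-4).
Level 23 falls in the 20-26 band.
Grid: Level 20-26 × Category 2 = 39-46 months.

39-46 months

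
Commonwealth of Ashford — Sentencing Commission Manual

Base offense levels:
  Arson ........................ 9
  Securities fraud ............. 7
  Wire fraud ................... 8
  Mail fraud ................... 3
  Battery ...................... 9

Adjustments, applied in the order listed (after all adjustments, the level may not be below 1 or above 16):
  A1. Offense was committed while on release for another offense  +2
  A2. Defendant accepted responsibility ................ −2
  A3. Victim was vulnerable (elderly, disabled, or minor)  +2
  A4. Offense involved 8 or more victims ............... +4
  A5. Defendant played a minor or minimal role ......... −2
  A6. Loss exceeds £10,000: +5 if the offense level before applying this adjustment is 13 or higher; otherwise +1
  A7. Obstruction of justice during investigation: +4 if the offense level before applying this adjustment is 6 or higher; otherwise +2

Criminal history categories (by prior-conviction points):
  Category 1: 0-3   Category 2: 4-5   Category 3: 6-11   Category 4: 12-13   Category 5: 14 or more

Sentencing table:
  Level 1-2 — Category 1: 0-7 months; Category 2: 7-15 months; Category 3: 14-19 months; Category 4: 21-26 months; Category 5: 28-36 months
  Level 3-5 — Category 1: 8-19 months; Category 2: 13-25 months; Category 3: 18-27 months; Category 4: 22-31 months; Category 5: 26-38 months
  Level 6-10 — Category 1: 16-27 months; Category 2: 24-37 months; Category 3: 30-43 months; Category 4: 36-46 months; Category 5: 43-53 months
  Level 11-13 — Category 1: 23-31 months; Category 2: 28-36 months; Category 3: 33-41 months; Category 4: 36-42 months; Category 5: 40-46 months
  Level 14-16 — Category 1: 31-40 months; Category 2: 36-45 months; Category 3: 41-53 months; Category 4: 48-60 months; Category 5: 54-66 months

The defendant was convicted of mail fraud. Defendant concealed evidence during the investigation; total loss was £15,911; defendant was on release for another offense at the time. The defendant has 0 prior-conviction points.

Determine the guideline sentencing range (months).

16-27 months

Base offense level for mail fraud: 3.
A1 applies: 3 + 2 = 5.
A5 does not apply.
A6 applies (level before this adjustment is 5 < 13, so +1): 5 + 1 = 6.
A7 applies (level before this adjustment is 6 ≥ 6, so +4): 6 + 4 = 10.
Final offense level: 10.
Criminal history: 0 prior points → Category 1 (0-3).
Level 10 falls in the 6-10 band.
Grid: Level 6-10 × Category 1 = 16-27 months.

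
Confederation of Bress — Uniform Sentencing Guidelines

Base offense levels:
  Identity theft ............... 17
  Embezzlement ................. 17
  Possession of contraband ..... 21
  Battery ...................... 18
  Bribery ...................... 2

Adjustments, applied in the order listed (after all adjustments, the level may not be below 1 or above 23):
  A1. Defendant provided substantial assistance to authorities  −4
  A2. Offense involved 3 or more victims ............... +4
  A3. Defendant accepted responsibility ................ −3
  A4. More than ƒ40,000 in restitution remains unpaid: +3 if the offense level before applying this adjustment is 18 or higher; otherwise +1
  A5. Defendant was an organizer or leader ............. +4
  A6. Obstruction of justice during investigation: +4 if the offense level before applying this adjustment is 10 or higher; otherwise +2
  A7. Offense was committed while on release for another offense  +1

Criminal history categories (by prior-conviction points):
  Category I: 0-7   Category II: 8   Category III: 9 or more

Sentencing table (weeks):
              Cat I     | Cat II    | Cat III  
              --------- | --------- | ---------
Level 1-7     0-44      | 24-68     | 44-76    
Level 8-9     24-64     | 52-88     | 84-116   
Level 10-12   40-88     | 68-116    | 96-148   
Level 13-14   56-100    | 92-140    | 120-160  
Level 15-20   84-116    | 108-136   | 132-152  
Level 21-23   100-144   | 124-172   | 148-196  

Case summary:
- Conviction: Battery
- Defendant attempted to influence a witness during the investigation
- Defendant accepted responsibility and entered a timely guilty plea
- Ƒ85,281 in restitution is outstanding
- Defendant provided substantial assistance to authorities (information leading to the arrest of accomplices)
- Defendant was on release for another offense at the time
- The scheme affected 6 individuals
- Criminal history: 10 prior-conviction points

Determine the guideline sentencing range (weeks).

148-196 weeks

Base offense level for battery: 18.
A1 applies: 18 − 4 = 14.
A2 applies: 14 + 4 = 18.
A3 applies: 18 − 3 = 15.
A4 applies (level before this adjustment is 15 < 18, so +1): 15 + 1 = 16.
A6 applies (level before this adjustment is 16 ≥ 10, so +4): 16 + 4 = 20.
A7 applies: 20 + 1 = 21.
Final offense level: 21.
Criminal history: 10 prior points → Category III (9+).
Level 21 falls in the 21-23 band.
Grid: Level 21-23 × Category III = 148-196 weeks.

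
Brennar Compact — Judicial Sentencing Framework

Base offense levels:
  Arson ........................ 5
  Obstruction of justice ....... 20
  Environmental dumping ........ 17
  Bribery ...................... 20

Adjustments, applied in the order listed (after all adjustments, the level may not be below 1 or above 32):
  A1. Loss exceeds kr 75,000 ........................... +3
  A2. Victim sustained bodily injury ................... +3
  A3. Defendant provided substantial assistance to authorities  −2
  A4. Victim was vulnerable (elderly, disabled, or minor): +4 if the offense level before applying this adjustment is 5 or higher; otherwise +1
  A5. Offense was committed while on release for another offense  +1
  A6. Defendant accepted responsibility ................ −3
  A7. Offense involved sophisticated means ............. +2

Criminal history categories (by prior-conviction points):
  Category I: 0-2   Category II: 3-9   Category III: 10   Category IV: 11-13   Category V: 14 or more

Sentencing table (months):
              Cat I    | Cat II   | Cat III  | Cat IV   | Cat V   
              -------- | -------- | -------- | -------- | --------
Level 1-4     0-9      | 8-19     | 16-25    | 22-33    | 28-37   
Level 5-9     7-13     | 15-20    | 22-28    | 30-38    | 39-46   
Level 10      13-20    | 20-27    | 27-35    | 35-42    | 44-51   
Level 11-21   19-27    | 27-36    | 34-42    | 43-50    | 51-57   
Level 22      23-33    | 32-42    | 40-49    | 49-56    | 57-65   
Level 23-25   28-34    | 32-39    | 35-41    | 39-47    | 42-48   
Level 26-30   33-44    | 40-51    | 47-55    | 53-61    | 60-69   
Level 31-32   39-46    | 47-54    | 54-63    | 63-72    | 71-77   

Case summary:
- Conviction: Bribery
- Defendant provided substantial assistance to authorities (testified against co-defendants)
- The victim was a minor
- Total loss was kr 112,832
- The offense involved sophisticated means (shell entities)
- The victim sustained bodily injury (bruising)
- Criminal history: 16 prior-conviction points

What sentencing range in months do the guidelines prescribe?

60-69 months

Base offense level for bribery: 20.
A1 applies: 20 + 3 = 23.
A2 applies: 23 + 3 = 26.
A3 applies: 26 − 2 = 24.
A4 applies (level before this adjustment is 24 ≥ 5, so +4): 24 + 4 = 28.
A5 does not apply.
A6 does not apply.
A7 applies: 28 + 2 = 30.
Final offense level: 30.
Criminal history: 16 prior points → Category V (14+).
Level 30 falls in the 26-30 band.
Grid: Level 26-30 × Category V = 60-69 months.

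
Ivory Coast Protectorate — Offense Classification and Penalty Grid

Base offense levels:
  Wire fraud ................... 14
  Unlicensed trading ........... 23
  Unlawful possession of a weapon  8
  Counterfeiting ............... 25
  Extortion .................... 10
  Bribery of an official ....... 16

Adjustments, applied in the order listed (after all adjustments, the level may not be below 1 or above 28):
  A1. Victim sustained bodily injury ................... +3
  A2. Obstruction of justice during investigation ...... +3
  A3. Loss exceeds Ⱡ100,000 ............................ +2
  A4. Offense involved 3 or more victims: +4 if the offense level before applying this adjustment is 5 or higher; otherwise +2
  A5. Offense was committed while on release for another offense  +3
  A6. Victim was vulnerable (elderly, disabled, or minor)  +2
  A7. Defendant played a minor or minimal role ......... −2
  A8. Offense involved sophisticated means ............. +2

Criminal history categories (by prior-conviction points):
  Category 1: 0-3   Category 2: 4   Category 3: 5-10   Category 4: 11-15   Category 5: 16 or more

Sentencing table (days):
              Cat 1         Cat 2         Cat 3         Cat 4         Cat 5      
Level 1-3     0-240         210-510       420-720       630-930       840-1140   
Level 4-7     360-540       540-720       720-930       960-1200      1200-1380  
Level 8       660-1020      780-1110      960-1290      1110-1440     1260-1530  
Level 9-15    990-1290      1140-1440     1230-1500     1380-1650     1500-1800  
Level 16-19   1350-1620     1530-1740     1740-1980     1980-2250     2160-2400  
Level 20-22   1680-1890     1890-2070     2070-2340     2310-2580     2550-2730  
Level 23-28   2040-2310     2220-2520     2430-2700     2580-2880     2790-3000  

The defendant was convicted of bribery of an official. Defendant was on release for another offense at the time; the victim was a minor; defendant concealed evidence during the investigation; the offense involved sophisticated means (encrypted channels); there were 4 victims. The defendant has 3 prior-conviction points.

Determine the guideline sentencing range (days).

2040-2310 days

Base offense level for bribery of an official: 16.
A1 does not apply.
A2 applies: 16 + 3 = 19.
A4 applies (level before this adjustment is 19 ≥ 5, so +4): 19 + 4 = 23.
A5 applies: 23 + 3 = 26.
A6 applies: 26 + 2 = 28.
A8 applies: 28 + 2 = 30.
Level 30 exceeds the maximum of 28; capped at 28.
Final offense level: 28.
Criminal history: 3 prior points → Category 1 (0-3).
Level 28 falls in the 23-28 band.
Grid: Level 23-28 × Category 1 = 2040-2310 days.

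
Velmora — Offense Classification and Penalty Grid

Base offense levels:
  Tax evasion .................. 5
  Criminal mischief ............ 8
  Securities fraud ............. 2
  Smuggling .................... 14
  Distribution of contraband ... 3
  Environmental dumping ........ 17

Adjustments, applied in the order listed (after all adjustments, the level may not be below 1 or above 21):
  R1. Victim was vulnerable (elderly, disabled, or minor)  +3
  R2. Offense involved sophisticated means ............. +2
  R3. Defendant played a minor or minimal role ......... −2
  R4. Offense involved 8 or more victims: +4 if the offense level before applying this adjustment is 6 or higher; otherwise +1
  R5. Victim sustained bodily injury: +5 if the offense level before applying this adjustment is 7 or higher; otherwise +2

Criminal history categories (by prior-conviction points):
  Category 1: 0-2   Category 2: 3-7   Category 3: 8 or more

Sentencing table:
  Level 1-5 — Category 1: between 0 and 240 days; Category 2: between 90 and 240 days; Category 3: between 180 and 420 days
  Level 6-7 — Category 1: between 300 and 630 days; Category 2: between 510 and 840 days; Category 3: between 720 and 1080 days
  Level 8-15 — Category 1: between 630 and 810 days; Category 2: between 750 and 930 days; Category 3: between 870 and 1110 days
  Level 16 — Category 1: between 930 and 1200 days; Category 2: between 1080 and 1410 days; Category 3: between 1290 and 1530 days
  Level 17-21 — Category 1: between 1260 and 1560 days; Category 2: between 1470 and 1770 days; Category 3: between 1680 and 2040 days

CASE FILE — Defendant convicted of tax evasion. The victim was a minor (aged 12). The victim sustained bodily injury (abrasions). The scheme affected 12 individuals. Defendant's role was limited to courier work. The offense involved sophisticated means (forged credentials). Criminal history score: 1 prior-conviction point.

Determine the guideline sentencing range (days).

1260-1560 days

Base offense level for tax evasion: 5.
R1 applies: 5 + 3 = 8.
R2 applies: 8 + 2 = 10.
R3 applies: 10 − 2 = 8.
R4 applies (level before this adjustment is 8 ≥ 6, so +4): 8 + 4 = 12.
R5 applies (level before this adjustment is 12 ≥ 7, so +5): 12 + 5 = 17.
Final offense level: 17.
Criminal history: 1 prior point → Category 1 (0-2).
Level 17 falls in the 17-21 band.
Grid: Level 17-21 × Category 1 = 1260-1560 days.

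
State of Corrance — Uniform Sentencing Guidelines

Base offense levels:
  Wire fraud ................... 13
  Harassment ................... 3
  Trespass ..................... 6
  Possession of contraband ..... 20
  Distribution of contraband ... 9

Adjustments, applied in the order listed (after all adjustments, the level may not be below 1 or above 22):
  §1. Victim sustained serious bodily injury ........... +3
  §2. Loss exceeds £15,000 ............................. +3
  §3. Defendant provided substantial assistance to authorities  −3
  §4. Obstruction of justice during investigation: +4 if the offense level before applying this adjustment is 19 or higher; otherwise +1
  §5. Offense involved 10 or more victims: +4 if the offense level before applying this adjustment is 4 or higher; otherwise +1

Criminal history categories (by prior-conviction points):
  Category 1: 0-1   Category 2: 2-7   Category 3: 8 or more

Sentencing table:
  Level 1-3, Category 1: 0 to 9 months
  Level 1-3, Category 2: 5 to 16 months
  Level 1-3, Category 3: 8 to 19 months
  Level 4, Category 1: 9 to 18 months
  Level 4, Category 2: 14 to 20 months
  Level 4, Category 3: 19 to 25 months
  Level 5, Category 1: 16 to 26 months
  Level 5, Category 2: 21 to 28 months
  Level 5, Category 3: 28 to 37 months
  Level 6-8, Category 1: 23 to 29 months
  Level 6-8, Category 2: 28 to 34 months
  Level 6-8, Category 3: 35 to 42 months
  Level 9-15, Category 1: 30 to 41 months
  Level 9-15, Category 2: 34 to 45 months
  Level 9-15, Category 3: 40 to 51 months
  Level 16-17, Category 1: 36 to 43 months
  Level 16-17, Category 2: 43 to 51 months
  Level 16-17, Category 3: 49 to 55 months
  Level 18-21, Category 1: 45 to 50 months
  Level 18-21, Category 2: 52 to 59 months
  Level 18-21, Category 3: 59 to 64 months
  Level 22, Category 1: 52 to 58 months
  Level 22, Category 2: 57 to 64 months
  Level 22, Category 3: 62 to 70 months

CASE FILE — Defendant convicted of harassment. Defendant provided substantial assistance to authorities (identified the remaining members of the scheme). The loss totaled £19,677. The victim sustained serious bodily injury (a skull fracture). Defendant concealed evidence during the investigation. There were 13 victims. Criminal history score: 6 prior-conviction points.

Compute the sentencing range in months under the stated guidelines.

34-45 months

Base offense level for harassment: 3.
§1 applies: 3 + 3 = 6.
§2 applies: 6 + 3 = 9.
§3 applies: 9 − 3 = 6.
§4 applies (level before this adjustment is 6 < 19, so +1): 6 + 1 = 7.
§5 applies (level before this adjustment is 7 ≥ 4, so +4): 7 + 4 = 11.
Final offense level: 11.
Criminal history: 6 prior points → Category 2 (2-7).
Level 11 falls in the 9-15 band.
Grid: Level 9-15 × Category 2 = 34-45 months.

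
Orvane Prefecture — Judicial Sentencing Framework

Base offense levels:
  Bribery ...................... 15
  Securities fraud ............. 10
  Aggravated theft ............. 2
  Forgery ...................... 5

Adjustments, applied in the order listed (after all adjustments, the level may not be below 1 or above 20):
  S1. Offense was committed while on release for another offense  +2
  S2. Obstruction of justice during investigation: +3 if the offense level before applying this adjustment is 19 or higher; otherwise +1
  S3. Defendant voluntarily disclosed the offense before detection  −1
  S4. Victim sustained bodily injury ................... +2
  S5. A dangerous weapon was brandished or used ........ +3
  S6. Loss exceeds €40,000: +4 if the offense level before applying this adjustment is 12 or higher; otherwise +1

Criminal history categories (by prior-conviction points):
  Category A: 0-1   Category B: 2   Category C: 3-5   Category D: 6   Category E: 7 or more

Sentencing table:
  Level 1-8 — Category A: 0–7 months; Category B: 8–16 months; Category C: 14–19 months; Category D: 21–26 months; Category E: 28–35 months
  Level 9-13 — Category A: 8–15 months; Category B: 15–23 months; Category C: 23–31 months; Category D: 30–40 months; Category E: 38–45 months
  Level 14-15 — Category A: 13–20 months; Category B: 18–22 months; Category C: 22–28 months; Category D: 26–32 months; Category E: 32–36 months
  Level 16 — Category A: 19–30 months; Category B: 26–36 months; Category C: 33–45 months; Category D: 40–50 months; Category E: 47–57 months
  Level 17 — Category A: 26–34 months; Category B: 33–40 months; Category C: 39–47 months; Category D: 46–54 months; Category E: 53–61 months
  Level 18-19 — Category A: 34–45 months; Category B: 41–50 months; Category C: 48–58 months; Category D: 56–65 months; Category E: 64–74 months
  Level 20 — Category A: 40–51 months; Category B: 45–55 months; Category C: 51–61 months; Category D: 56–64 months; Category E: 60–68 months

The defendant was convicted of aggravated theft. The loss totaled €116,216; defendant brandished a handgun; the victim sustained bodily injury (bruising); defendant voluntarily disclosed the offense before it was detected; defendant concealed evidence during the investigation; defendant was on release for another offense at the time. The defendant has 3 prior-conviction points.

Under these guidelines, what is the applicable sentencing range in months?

23-31 months

Base offense level for aggravated theft: 2.
S1 applies: 2 + 2 = 4.
S2 applies (level before this adjustment is 4 < 19, so +1): 4 + 1 = 5.
S3 applies: 5 − 1 = 4.
S4 applies: 4 + 2 = 6.
S5 applies: 6 + 3 = 9.
S6 applies (level before this adjustment is 9 < 12, so +1): 9 + 1 = 10.
Final offense level: 10.
Criminal history: 3 prior points → Category C (3-5).
Level 10 falls in the 9-13 band.
Grid: Level 9-13 × Category C = 23-31 months.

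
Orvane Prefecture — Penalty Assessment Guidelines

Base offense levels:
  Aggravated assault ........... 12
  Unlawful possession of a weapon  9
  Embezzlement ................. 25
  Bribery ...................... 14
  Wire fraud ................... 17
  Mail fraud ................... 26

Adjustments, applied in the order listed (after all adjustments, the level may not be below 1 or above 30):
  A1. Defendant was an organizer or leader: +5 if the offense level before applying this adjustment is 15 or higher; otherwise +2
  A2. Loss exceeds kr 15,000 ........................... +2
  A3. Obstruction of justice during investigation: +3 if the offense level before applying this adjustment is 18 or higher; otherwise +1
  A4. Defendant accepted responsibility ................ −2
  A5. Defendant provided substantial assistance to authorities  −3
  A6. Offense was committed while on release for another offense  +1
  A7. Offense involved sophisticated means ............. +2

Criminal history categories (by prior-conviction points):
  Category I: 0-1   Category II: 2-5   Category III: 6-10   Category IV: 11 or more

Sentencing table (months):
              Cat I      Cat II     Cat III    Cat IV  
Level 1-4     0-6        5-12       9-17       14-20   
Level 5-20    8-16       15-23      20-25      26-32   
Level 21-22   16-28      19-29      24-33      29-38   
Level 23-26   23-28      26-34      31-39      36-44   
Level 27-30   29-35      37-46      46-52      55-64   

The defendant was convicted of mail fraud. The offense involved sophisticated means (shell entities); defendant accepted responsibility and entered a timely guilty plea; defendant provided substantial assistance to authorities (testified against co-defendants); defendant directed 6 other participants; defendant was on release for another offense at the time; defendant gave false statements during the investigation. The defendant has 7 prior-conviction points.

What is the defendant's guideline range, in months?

46-52 months

Base offense level for mail fraud: 26.
A1 applies (level before this adjustment is 26 ≥ 15, so +5): 26 + 5 = 31.
A2 does not apply.
A3 applies (level before this adjustment is 31 ≥ 18, so +3): 31 + 3 = 34.
A4 applies: 34 − 2 = 32.
A5 applies: 32 − 3 = 29.
A6 applies: 29 + 1 = 30.
A7 applies: 30 + 2 = 32.
Level 32 exceeds the maximum of 30; capped at 30.
Final offense level: 30.
Criminal history: 7 prior points → Category III (6-10).
Level 30 falls in the 27-30 band.
Grid: Level 27-30 × Category III = 46-52 months.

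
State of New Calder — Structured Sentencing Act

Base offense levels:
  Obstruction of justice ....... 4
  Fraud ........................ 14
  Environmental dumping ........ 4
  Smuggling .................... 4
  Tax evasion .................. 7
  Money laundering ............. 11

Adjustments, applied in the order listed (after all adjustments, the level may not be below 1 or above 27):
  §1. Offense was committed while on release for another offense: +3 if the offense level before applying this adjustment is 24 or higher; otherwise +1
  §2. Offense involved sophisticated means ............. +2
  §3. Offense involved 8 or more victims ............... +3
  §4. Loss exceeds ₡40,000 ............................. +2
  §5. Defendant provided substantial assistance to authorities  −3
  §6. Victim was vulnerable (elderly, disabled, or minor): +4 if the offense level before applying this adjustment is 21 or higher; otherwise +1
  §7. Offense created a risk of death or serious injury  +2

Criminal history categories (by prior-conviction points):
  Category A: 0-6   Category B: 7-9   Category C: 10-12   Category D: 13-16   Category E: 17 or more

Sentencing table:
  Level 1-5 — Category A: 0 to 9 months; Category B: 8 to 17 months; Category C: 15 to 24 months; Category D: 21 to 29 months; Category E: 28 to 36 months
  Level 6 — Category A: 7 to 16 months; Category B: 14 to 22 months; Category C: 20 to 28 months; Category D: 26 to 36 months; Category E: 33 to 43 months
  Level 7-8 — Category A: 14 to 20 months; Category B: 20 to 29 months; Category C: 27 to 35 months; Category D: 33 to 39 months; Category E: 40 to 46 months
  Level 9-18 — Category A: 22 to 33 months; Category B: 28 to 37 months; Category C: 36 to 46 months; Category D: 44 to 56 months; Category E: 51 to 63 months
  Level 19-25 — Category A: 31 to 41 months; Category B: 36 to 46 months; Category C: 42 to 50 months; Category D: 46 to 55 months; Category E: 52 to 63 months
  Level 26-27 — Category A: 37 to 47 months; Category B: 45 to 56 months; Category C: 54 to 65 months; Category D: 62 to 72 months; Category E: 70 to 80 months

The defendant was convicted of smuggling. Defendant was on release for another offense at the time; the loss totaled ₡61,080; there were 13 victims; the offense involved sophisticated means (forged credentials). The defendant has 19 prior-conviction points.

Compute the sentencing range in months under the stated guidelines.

51-63 months

Base offense level for smuggling: 4.
§1 applies (level before this adjustment is 4 < 24, so +1): 4 + 1 = 5.
§2 applies: 5 + 2 = 7.
§3 applies: 7 + 3 = 10.
§4 applies: 10 + 2 = 12.
§5 does not apply.
§7 does not apply.
Final offense level: 12.
Criminal history: 19 prior points → Category E (17+).
Level 12 falls in the 9-18 band.
Grid: Level 9-18 × Category E = 51-63 months.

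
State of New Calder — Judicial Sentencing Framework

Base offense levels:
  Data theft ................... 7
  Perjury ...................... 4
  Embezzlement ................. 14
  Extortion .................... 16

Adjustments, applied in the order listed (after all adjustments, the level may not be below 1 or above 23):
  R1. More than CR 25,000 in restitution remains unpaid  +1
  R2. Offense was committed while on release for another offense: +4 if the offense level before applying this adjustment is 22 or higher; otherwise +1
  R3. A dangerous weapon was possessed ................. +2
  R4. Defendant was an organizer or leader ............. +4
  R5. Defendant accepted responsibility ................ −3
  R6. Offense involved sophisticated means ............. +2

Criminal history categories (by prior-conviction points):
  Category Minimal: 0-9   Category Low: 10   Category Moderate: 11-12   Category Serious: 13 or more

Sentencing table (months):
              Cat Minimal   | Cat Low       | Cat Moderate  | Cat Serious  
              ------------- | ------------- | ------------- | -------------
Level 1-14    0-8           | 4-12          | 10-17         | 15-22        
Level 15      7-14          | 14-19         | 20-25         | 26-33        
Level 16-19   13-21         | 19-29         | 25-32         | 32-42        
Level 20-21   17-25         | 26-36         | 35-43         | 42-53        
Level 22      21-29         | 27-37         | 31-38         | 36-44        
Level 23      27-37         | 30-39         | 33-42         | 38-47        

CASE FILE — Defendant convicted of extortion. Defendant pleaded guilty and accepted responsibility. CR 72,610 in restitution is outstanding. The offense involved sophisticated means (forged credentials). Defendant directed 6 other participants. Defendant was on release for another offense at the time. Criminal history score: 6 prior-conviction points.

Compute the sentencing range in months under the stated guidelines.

Base offense level for extortion: 16.
R1 applies: 16 + 1 = 17.
R2 applies (level before this adjustment is 17 < 22, so +1): 17 + 1 = 18.
R4 applies: 18 + 4 = 22.
R5 applies: 22 − 3 = 19.
R6 applies: 19 + 2 = 21.
Final offense level: 21.
Criminal history: 6 prior points → Category Minimal (0-9).
Level 21 falls in the 20-21 band.
Grid: Level 20-21 × Category Minimal = 17-25 months.

17-25 months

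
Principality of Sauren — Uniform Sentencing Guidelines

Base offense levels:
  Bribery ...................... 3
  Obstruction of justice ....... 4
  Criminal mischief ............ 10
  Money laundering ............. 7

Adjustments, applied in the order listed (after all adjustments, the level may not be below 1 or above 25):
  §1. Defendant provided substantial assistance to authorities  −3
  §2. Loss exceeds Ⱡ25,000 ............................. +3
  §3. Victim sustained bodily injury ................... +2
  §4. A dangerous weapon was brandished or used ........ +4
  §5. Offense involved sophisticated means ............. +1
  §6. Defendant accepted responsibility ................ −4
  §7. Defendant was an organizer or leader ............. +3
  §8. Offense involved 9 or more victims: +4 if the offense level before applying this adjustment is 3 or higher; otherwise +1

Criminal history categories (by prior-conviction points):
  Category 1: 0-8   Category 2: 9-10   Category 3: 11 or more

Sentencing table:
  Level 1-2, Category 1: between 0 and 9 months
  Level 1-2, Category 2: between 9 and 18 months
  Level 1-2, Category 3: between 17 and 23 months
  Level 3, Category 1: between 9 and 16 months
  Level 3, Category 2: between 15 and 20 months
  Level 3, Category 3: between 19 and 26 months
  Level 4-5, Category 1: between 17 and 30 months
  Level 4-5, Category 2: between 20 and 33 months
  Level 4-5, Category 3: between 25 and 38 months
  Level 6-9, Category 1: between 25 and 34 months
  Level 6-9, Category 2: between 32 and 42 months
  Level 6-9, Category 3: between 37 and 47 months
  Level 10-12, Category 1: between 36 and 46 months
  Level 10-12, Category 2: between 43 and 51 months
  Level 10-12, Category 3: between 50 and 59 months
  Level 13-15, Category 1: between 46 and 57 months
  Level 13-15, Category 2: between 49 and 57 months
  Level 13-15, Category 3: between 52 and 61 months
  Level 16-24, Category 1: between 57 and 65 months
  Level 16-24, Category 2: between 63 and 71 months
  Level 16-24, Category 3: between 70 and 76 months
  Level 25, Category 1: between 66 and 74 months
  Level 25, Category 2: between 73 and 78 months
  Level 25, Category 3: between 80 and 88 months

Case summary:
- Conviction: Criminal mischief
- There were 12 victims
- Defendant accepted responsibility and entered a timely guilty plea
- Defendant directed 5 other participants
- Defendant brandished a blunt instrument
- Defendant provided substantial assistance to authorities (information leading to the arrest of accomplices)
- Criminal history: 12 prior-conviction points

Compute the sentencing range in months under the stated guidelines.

Base offense level for criminal mischief: 10.
§1 applies: 10 − 3 = 7.
§2 does not apply.
§3 does not apply.
§4 applies: 7 + 4 = 11.
§6 applies: 11 − 4 = 7.
§7 applies: 7 + 3 = 10.
§8 applies (level before this adjustment is 10 ≥ 3, so +4): 10 + 4 = 14.
Final offense level: 14.
Criminal history: 12 prior points → Category 3 (11+).
Level 14 falls in the 13-15 band.
Grid: Level 13-15 × Category 3 = 52-61 months.

52-61 months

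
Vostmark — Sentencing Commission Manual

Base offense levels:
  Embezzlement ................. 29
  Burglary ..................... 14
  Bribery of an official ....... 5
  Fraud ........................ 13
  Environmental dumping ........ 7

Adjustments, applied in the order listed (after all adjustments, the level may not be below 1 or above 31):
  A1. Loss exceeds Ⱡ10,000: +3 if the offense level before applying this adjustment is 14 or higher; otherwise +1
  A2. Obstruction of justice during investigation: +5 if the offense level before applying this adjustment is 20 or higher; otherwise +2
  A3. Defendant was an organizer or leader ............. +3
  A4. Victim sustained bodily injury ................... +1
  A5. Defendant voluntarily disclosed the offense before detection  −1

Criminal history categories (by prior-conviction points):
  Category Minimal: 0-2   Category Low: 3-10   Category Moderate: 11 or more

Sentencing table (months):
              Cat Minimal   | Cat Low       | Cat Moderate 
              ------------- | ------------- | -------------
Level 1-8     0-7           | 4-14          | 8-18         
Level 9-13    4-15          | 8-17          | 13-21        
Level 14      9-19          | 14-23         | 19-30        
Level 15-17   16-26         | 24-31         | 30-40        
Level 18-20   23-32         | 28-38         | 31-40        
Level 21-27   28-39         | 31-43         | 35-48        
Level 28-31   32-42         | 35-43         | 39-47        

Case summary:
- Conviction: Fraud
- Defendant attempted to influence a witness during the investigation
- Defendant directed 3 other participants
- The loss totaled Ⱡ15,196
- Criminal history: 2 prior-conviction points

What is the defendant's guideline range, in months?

23-32 months

Base offense level for fraud: 13.
A1 applies (level before this adjustment is 13 < 14, so +1): 13 + 1 = 14.
A2 applies (level before this adjustment is 14 < 20, so +2): 14 + 2 = 16.
A3 applies: 16 + 3 = 19.
Final offense level: 19.
Criminal history: 2 prior points → Category Minimal (0-2).
Level 19 falls in the 18-20 band.
Grid: Level 18-20 × Category Minimal = 23-32 months.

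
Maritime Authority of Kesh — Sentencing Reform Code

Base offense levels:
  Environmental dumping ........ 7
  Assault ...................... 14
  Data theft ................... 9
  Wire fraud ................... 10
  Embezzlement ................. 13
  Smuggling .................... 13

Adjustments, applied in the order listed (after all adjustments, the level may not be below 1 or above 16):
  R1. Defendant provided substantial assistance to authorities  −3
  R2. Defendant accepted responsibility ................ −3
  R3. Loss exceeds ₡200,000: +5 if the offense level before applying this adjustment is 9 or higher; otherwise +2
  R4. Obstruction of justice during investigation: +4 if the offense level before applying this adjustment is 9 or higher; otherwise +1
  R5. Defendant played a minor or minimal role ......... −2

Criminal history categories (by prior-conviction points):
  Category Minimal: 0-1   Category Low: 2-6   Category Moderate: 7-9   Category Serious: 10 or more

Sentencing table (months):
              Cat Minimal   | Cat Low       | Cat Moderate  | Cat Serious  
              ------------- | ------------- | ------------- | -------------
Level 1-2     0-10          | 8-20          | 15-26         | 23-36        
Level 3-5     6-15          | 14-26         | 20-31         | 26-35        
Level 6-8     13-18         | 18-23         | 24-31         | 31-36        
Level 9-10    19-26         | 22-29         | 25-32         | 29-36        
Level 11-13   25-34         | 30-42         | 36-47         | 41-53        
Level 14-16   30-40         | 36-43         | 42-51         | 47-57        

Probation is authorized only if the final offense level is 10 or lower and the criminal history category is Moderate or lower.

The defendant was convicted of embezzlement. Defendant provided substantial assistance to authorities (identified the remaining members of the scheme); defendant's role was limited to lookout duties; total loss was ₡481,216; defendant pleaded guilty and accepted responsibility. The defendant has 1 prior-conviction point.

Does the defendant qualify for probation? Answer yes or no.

Base offense level for embezzlement: 13.
R1 applies: 13 − 3 = 10.
R2 applies: 10 − 3 = 7.
R3 applies (level before this adjustment is 7 < 9, so +2): 7 + 2 = 9.
R4 does not apply.
R5 applies: 9 − 2 = 7.
Final offense level: 7.
Criminal history: 1 prior point → Category Minimal (0-1).
Level 7 falls in the 6-8 band.
Grid: Level 6-8 × Category Minimal = 13-18 months.
Probation check: level 7 ≤ 10 and category Minimal ≤ Moderate → eligible.

Yes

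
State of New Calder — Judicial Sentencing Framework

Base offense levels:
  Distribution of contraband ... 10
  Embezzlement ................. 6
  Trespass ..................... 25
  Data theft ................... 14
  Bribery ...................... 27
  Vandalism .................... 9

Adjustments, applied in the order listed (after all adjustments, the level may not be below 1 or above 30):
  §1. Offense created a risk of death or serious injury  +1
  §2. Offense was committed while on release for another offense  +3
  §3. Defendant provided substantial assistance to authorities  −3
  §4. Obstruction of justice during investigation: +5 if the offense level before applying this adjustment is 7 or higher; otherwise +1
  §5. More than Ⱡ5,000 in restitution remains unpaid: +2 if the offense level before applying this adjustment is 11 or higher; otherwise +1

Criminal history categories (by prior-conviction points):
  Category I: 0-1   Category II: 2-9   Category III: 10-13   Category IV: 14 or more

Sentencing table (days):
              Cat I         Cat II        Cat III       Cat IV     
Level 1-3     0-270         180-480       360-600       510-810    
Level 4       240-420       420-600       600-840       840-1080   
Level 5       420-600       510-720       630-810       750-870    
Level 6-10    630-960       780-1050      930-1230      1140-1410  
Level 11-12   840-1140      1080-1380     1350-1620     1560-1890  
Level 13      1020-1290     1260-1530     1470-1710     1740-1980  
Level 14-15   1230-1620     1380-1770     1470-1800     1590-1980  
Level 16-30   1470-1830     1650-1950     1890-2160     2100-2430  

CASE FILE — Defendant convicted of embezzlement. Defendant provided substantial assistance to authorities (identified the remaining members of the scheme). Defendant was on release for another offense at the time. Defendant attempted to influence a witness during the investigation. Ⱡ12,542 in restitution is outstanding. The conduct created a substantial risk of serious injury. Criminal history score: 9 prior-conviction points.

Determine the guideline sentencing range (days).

1380-1770 days

Base offense level for embezzlement: 6.
§1 applies: 6 + 1 = 7.
§2 applies: 7 + 3 = 10.
§3 applies: 10 − 3 = 7.
§4 applies (level before this adjustment is 7 ≥ 7, so +5): 7 + 5 = 12.
§5 applies (level before this adjustment is 12 ≥ 11, so +2): 12 + 2 = 14.
Final offense level: 14.
Criminal history: 9 prior points → Category II (2-9).
Level 14 falls in the 14-15 band.
Grid: Level 14-15 × Category II = 1380-1770 days.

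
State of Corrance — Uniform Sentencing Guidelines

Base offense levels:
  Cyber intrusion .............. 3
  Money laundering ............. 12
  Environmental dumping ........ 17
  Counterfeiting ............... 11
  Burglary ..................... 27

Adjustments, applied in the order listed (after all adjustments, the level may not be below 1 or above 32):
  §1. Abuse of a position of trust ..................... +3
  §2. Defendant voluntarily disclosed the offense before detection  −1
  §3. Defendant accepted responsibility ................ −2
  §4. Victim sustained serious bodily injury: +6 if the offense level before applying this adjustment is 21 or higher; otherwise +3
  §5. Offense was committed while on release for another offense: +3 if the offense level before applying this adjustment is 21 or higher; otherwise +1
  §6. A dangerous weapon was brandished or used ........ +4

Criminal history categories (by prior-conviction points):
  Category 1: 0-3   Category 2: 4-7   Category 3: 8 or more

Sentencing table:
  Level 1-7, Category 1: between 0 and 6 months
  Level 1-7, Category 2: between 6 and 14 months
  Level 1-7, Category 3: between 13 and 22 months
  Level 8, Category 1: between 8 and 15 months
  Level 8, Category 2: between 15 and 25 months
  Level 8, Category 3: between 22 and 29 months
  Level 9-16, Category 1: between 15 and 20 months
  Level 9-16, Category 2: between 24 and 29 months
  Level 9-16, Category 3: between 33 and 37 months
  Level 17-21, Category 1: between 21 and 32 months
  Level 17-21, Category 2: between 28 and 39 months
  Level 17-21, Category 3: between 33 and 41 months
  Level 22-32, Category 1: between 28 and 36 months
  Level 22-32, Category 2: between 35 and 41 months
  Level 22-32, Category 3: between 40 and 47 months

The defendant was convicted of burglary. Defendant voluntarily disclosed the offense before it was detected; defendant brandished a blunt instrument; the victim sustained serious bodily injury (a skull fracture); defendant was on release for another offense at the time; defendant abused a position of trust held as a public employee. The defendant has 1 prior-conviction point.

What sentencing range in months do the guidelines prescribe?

Base offense level for burglary: 27.
§1 applies: 27 + 3 = 30.
§2 applies: 30 − 1 = 29.
§4 applies (level before this adjustment is 29 ≥ 21, so +6): 29 + 6 = 35.
§5 applies (level before this adjustment is 35 ≥ 21, so +3): 35 + 3 = 38.
§6 applies: 38 + 4 = 42.
Level 42 exceeds the maximum of 32; capped at 32.
Final offense level: 32.
Criminal history: 1 prior point → Category 1 (0-3).
Level 32 falls in the 22-32 band.
Grid: Level 22-32 × Category 1 = 28-36 months.

28-36 months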